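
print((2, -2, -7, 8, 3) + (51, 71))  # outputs (2, -2, -7, 8, 3, 51, 71)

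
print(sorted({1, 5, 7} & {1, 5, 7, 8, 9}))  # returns [1, 5, 7]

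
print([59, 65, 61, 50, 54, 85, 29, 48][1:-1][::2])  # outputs [65, 50, 85]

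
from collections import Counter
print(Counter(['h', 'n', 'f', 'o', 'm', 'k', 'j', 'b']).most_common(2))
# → [('h', 1), ('n', 1)]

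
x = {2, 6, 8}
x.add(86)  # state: {2, 6, 8, 86}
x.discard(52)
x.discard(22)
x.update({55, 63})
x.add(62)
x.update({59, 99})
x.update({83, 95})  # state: {2, 6, 8, 55, 59, 62, 63, 83, 86, 95, 99}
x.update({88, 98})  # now {2, 6, 8, 55, 59, 62, 63, 83, 86, 88, 95, 98, 99}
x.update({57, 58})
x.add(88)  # {2, 6, 8, 55, 57, 58, 59, 62, 63, 83, 86, 88, 95, 98, 99}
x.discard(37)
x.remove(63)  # {2, 6, 8, 55, 57, 58, 59, 62, 83, 86, 88, 95, 98, 99}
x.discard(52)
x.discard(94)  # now {2, 6, 8, 55, 57, 58, 59, 62, 83, 86, 88, 95, 98, 99}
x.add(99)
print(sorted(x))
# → [2, 6, 8, 55, 57, 58, 59, 62, 83, 86, 88, 95, 98, 99]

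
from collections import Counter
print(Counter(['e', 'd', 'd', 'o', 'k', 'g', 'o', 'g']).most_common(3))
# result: [('d', 2), ('o', 2), ('g', 2)]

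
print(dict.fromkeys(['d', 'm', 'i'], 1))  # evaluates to {'d': 1, 'm': 1, 'i': 1}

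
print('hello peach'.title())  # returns Hello Peach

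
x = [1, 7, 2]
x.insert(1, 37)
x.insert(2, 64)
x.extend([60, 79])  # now [1, 37, 64, 7, 2, 60, 79]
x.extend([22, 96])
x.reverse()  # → [96, 22, 79, 60, 2, 7, 64, 37, 1]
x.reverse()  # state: [1, 37, 64, 7, 2, 60, 79, 22, 96]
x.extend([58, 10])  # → [1, 37, 64, 7, 2, 60, 79, 22, 96, 58, 10]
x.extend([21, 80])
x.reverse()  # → [80, 21, 10, 58, 96, 22, 79, 60, 2, 7, 64, 37, 1]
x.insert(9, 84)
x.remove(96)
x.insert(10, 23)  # [80, 21, 10, 58, 22, 79, 60, 2, 84, 7, 23, 64, 37, 1]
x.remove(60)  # [80, 21, 10, 58, 22, 79, 2, 84, 7, 23, 64, 37, 1]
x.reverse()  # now [1, 37, 64, 23, 7, 84, 2, 79, 22, 58, 10, 21, 80]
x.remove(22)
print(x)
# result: [1, 37, 64, 23, 7, 84, 2, 79, 58, 10, 21, 80]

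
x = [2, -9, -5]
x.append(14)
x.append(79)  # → [2, -9, -5, 14, 79]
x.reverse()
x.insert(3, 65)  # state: [79, 14, -5, 65, -9, 2]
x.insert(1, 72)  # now [79, 72, 14, -5, 65, -9, 2]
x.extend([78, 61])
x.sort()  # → [-9, -5, 2, 14, 61, 65, 72, 78, 79]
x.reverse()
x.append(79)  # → [79, 78, 72, 65, 61, 14, 2, -5, -9, 79]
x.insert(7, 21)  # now [79, 78, 72, 65, 61, 14, 2, 21, -5, -9, 79]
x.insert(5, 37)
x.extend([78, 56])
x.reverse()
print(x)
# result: [56, 78, 79, -9, -5, 21, 2, 14, 37, 61, 65, 72, 78, 79]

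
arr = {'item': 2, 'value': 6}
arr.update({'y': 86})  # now {'item': 2, 'value': 6, 'y': 86}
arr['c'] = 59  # {'item': 2, 'value': 6, 'y': 86, 'c': 59}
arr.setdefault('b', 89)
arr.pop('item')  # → 2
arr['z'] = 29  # {'value': 6, 'y': 86, 'c': 59, 'b': 89, 'z': 29}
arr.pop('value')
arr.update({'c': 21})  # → {'y': 86, 'c': 21, 'b': 89, 'z': 29}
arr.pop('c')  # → 21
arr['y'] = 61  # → {'y': 61, 'b': 89, 'z': 29}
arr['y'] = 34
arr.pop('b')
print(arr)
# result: {'y': 34, 'z': 29}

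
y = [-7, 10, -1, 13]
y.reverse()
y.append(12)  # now [13, -1, 10, -7, 12]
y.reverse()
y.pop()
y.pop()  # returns -1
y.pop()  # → 10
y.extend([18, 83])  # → [12, -7, 18, 83]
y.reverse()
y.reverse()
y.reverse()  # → [83, 18, -7, 12]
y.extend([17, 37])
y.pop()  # 37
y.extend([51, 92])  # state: [83, 18, -7, 12, 17, 51, 92]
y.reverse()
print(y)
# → [92, 51, 17, 12, -7, 18, 83]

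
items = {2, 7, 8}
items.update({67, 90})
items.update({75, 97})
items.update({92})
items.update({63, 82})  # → {2, 7, 8, 63, 67, 75, 82, 90, 92, 97}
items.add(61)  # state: {2, 7, 8, 61, 63, 67, 75, 82, 90, 92, 97}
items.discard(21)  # {2, 7, 8, 61, 63, 67, 75, 82, 90, 92, 97}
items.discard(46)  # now {2, 7, 8, 61, 63, 67, 75, 82, 90, 92, 97}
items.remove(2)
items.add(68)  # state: {7, 8, 61, 63, 67, 68, 75, 82, 90, 92, 97}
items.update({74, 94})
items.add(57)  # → {7, 8, 57, 61, 63, 67, 68, 74, 75, 82, 90, 92, 94, 97}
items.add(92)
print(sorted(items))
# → [7, 8, 57, 61, 63, 67, 68, 74, 75, 82, 90, 92, 94, 97]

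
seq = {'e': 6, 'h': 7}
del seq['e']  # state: {'h': 7}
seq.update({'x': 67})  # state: {'h': 7, 'x': 67}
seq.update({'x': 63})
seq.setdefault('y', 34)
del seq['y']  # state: {'h': 7, 'x': 63}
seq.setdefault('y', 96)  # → 96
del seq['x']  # {'h': 7, 'y': 96}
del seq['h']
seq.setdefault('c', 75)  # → 75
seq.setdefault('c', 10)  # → 75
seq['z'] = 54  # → {'y': 96, 'c': 75, 'z': 54}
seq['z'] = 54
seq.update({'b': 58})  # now {'y': 96, 'c': 75, 'z': 54, 'b': 58}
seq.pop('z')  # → 54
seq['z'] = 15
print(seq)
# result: {'y': 96, 'c': 75, 'b': 58, 'z': 15}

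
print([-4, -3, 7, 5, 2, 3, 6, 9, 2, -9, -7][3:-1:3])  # [5, 6, -9]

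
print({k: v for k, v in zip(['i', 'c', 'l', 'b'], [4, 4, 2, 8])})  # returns {'i': 4, 'c': 4, 'l': 2, 'b': 8}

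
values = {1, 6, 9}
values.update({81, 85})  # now {1, 6, 9, 81, 85}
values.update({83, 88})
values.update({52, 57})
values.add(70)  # {1, 6, 9, 52, 57, 70, 81, 83, 85, 88}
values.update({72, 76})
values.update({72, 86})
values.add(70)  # {1, 6, 9, 52, 57, 70, 72, 76, 81, 83, 85, 86, 88}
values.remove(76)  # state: {1, 6, 9, 52, 57, 70, 72, 81, 83, 85, 86, 88}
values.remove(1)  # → {6, 9, 52, 57, 70, 72, 81, 83, 85, 86, 88}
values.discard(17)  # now {6, 9, 52, 57, 70, 72, 81, 83, 85, 86, 88}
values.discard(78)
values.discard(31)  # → {6, 9, 52, 57, 70, 72, 81, 83, 85, 86, 88}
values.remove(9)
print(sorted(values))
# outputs [6, 52, 57, 70, 72, 81, 83, 85, 86, 88]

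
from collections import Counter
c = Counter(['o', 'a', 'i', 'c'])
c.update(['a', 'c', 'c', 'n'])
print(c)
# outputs Counter({'c': 3, 'a': 2, 'o': 1, 'i': 1, 'n': 1})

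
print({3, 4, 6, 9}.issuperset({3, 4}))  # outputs True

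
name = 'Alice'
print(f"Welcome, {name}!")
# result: Welcome, Alice!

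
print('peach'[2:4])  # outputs ac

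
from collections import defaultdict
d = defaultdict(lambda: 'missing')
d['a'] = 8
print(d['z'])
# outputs missing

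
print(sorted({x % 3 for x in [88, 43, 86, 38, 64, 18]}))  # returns [0, 1, 2]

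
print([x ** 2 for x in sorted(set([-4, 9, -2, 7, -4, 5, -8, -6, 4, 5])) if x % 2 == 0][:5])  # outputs [64, 36, 16, 4, 16]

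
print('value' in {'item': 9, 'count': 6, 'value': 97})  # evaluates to True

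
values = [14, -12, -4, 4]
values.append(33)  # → [14, -12, -4, 4, 33]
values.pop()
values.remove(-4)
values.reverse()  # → [4, -12, 14]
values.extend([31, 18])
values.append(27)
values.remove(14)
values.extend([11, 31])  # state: [4, -12, 31, 18, 27, 11, 31]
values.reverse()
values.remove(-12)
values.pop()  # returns 4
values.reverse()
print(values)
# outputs [31, 18, 27, 11, 31]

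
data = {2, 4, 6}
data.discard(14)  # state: {2, 4, 6}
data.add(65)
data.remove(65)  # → {2, 4, 6}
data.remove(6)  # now {2, 4}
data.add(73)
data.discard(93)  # {2, 4, 73}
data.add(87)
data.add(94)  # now {2, 4, 73, 87, 94}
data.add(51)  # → {2, 4, 51, 73, 87, 94}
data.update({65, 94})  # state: {2, 4, 51, 65, 73, 87, 94}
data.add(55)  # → {2, 4, 51, 55, 65, 73, 87, 94}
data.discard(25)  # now {2, 4, 51, 55, 65, 73, 87, 94}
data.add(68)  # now {2, 4, 51, 55, 65, 68, 73, 87, 94}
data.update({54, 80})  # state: {2, 4, 51, 54, 55, 65, 68, 73, 80, 87, 94}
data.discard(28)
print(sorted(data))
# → [2, 4, 51, 54, 55, 65, 68, 73, 80, 87, 94]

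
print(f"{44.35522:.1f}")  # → 44.4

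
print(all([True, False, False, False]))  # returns False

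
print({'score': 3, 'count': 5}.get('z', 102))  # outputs 102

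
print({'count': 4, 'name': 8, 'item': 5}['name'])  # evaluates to 8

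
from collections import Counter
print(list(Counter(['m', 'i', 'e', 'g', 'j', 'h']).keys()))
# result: ['m', 'i', 'e', 'g', 'j', 'h']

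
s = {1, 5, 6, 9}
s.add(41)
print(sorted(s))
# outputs [1, 5, 6, 9, 41]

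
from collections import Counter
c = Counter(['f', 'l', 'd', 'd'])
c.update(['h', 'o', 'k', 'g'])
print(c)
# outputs Counter({'d': 2, 'f': 1, 'l': 1, 'h': 1, 'o': 1, 'k': 1, 'g': 1})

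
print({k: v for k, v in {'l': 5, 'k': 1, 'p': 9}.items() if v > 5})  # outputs {'p': 9}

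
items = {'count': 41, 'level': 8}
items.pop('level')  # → 8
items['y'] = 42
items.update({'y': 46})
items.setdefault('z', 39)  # 39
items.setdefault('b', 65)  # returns 65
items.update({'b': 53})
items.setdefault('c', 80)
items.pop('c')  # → 80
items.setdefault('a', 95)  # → 95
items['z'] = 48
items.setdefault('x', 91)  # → 91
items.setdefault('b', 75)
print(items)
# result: {'count': 41, 'y': 46, 'z': 48, 'b': 53, 'a': 95, 'x': 91}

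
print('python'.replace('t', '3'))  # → py3hon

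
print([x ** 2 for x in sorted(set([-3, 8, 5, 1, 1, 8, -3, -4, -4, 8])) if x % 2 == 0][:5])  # [16, 64]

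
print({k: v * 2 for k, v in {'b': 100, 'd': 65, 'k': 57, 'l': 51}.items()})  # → {'b': 200, 'd': 130, 'k': 114, 'l': 102}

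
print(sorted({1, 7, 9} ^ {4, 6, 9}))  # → [1, 4, 6, 7]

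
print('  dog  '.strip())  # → dog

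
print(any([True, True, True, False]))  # True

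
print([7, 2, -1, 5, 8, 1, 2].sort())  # None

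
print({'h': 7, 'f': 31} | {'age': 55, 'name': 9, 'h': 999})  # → {'h': 999, 'f': 31, 'age': 55, 'name': 9}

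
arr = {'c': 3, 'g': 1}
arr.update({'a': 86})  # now {'c': 3, 'g': 1, 'a': 86}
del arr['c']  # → {'g': 1, 'a': 86}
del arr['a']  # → {'g': 1}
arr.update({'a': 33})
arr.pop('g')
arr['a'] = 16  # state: {'a': 16}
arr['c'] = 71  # {'a': 16, 'c': 71}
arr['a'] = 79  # {'a': 79, 'c': 71}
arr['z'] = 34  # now {'a': 79, 'c': 71, 'z': 34}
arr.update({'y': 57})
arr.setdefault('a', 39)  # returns 79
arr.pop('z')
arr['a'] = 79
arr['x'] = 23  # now {'a': 79, 'c': 71, 'y': 57, 'x': 23}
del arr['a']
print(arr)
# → {'c': 71, 'y': 57, 'x': 23}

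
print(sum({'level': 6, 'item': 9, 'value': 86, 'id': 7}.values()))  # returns 108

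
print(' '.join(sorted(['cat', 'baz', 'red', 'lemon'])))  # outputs baz cat lemon red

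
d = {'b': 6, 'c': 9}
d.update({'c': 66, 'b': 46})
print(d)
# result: {'b': 46, 'c': 66}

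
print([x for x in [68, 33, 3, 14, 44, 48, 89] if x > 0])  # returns [68, 33, 3, 14, 44, 48, 89]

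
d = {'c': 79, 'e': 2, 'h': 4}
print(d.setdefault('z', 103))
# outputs 103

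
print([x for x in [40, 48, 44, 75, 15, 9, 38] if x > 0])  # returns [40, 48, 44, 75, 15, 9, 38]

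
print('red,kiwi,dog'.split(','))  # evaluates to ['red', 'kiwi', 'dog']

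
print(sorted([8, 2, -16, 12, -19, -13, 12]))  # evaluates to [-19, -16, -13, 2, 8, 12, 12]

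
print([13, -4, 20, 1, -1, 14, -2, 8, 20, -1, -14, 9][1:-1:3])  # [-4, -1, 8, -14]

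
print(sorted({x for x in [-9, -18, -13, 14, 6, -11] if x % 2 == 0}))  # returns [-18, 6, 14]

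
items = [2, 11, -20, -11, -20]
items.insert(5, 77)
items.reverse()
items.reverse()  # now [2, 11, -20, -11, -20, 77]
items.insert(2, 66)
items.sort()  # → [-20, -20, -11, 2, 11, 66, 77]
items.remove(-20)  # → [-20, -11, 2, 11, 66, 77]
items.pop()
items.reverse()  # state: [66, 11, 2, -11, -20]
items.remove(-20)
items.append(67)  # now [66, 11, 2, -11, 67]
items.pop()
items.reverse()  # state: [-11, 2, 11, 66]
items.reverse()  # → [66, 11, 2, -11]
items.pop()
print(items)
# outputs [66, 11, 2]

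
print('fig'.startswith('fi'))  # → True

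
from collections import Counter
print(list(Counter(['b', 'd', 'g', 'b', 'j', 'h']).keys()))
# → ['b', 'd', 'g', 'j', 'h']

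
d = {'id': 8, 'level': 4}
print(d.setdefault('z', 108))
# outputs 108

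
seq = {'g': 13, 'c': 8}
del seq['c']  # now {'g': 13}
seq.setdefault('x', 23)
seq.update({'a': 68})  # {'g': 13, 'x': 23, 'a': 68}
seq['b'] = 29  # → {'g': 13, 'x': 23, 'a': 68, 'b': 29}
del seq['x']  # {'g': 13, 'a': 68, 'b': 29}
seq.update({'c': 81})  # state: {'g': 13, 'a': 68, 'b': 29, 'c': 81}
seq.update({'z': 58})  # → {'g': 13, 'a': 68, 'b': 29, 'c': 81, 'z': 58}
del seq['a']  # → {'g': 13, 'b': 29, 'c': 81, 'z': 58}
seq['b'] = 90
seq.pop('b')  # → 90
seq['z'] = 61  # {'g': 13, 'c': 81, 'z': 61}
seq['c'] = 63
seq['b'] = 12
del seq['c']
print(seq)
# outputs {'g': 13, 'z': 61, 'b': 12}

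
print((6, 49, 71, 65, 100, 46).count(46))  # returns 1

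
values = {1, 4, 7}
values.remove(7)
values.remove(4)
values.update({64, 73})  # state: {1, 64, 73}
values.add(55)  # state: {1, 55, 64, 73}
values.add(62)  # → {1, 55, 62, 64, 73}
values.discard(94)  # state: {1, 55, 62, 64, 73}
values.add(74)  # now {1, 55, 62, 64, 73, 74}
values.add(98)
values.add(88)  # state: {1, 55, 62, 64, 73, 74, 88, 98}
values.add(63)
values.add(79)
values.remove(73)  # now {1, 55, 62, 63, 64, 74, 79, 88, 98}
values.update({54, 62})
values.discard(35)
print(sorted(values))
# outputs [1, 54, 55, 62, 63, 64, 74, 79, 88, 98]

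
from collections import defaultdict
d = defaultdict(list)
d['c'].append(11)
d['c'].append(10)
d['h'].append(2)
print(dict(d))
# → {'c': [11, 10], 'h': [2]}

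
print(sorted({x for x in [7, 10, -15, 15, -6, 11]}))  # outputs [-15, -6, 7, 10, 11, 15]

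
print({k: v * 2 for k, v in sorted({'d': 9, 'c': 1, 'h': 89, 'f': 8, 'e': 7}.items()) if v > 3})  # {'d': 18, 'e': 14, 'f': 16, 'h': 178}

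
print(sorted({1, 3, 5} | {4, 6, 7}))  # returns [1, 3, 4, 5, 6, 7]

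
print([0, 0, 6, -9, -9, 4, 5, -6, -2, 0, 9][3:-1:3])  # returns [-9, 5, 0]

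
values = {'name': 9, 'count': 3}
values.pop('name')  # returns 9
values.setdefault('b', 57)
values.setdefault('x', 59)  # 59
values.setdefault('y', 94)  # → 94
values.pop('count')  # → 3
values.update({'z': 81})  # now {'b': 57, 'x': 59, 'y': 94, 'z': 81}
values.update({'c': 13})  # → {'b': 57, 'x': 59, 'y': 94, 'z': 81, 'c': 13}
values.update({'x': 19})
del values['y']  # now {'b': 57, 'x': 19, 'z': 81, 'c': 13}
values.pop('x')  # 19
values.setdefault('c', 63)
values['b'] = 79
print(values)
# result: {'b': 79, 'z': 81, 'c': 13}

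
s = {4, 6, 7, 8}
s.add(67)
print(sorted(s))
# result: [4, 6, 7, 8, 67]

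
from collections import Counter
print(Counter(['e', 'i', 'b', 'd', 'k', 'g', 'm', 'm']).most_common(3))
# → [('m', 2), ('e', 1), ('i', 1)]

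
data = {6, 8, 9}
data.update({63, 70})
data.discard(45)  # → {6, 8, 9, 63, 70}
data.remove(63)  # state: {6, 8, 9, 70}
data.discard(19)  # {6, 8, 9, 70}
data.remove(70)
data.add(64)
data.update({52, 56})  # {6, 8, 9, 52, 56, 64}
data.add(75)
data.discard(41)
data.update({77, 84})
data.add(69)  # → {6, 8, 9, 52, 56, 64, 69, 75, 77, 84}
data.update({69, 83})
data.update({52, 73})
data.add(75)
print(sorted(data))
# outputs [6, 8, 9, 52, 56, 64, 69, 73, 75, 77, 83, 84]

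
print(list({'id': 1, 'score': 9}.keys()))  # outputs ['id', 'score']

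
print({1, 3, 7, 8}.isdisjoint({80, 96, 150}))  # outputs True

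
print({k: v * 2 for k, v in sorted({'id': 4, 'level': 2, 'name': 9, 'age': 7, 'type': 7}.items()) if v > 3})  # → {'age': 14, 'id': 8, 'name': 18, 'type': 14}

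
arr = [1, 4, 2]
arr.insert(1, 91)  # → [1, 91, 4, 2]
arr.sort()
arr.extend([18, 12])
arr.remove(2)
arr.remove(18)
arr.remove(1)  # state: [4, 91, 12]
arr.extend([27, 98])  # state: [4, 91, 12, 27, 98]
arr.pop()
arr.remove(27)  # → [4, 91, 12]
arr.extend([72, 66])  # [4, 91, 12, 72, 66]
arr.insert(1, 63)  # [4, 63, 91, 12, 72, 66]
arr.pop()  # 66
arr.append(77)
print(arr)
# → [4, 63, 91, 12, 72, 77]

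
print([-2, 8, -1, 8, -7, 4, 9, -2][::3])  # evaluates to [-2, 8, 9]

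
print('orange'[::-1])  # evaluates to egnaro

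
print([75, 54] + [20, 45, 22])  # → [75, 54, 20, 45, 22]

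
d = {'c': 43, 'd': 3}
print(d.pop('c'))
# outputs 43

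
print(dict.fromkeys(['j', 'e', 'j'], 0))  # {'j': 0, 'e': 0}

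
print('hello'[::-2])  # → olh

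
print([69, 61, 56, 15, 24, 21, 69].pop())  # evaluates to 69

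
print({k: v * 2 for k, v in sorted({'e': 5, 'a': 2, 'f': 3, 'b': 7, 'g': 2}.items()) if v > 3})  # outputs {'b': 14, 'e': 10}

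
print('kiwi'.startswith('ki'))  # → True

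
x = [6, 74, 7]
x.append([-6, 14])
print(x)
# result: [6, 74, 7, [-6, 14]]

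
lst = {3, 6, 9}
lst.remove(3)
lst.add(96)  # {6, 9, 96}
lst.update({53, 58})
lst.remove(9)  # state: {6, 53, 58, 96}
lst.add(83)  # {6, 53, 58, 83, 96}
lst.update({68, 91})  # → {6, 53, 58, 68, 83, 91, 96}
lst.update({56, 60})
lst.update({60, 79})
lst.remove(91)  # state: {6, 53, 56, 58, 60, 68, 79, 83, 96}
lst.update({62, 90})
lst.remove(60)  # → {6, 53, 56, 58, 62, 68, 79, 83, 90, 96}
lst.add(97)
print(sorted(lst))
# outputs [6, 53, 56, 58, 62, 68, 79, 83, 90, 96, 97]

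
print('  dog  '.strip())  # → dog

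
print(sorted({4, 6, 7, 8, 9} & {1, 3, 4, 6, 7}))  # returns [4, 6, 7]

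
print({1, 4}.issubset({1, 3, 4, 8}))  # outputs True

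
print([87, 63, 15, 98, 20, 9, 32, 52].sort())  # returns None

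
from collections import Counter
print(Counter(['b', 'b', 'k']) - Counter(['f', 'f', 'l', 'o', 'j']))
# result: Counter({'b': 2, 'k': 1})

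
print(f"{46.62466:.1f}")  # 46.6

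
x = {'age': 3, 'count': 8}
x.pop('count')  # 8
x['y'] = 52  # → {'age': 3, 'y': 52}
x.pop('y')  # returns 52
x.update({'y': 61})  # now {'age': 3, 'y': 61}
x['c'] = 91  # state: {'age': 3, 'y': 61, 'c': 91}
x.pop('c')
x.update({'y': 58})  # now {'age': 3, 'y': 58}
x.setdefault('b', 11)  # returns 11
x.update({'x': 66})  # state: {'age': 3, 'y': 58, 'b': 11, 'x': 66}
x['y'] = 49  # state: {'age': 3, 'y': 49, 'b': 11, 'x': 66}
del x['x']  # {'age': 3, 'y': 49, 'b': 11}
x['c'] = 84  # {'age': 3, 'y': 49, 'b': 11, 'c': 84}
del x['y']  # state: {'age': 3, 'b': 11, 'c': 84}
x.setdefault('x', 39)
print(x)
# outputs {'age': 3, 'b': 11, 'c': 84, 'x': 39}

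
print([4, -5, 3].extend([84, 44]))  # None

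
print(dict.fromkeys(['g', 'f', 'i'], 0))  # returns {'g': 0, 'f': 0, 'i': 0}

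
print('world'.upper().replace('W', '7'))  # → 7ORLD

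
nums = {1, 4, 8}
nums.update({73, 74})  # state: {1, 4, 8, 73, 74}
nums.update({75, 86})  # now {1, 4, 8, 73, 74, 75, 86}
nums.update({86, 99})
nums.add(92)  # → {1, 4, 8, 73, 74, 75, 86, 92, 99}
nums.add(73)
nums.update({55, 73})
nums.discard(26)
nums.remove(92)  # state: {1, 4, 8, 55, 73, 74, 75, 86, 99}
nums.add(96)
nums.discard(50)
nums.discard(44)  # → {1, 4, 8, 55, 73, 74, 75, 86, 96, 99}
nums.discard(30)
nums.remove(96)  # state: {1, 4, 8, 55, 73, 74, 75, 86, 99}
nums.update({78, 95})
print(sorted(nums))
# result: [1, 4, 8, 55, 73, 74, 75, 78, 86, 95, 99]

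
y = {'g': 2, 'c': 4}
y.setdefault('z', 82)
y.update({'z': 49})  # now {'g': 2, 'c': 4, 'z': 49}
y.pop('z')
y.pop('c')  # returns 4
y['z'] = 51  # {'g': 2, 'z': 51}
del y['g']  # {'z': 51}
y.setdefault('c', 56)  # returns 56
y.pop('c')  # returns 56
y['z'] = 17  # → {'z': 17}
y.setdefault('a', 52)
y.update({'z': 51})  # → {'z': 51, 'a': 52}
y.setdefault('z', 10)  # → 51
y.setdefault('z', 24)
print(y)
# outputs {'z': 51, 'a': 52}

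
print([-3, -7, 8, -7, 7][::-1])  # [7, -7, 8, -7, -3]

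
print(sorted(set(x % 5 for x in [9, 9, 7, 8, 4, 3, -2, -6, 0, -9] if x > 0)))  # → [2, 3, 4]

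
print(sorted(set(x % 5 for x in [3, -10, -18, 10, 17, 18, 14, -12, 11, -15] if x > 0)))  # [0, 1, 2, 3, 4]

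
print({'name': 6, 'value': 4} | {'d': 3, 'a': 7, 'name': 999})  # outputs {'name': 999, 'value': 4, 'd': 3, 'a': 7}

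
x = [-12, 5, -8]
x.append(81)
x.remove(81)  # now [-12, 5, -8]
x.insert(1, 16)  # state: [-12, 16, 5, -8]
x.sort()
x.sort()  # [-12, -8, 5, 16]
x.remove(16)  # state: [-12, -8, 5]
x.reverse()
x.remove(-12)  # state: [5, -8]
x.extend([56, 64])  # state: [5, -8, 56, 64]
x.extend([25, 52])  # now [5, -8, 56, 64, 25, 52]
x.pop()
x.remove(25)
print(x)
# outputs [5, -8, 56, 64]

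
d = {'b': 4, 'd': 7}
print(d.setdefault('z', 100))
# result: 100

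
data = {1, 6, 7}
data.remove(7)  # {1, 6}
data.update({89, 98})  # {1, 6, 89, 98}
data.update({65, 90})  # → {1, 6, 65, 89, 90, 98}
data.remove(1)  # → {6, 65, 89, 90, 98}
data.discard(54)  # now {6, 65, 89, 90, 98}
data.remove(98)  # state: {6, 65, 89, 90}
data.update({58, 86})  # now {6, 58, 65, 86, 89, 90}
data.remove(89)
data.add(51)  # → {6, 51, 58, 65, 86, 90}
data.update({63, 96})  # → {6, 51, 58, 63, 65, 86, 90, 96}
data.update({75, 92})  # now {6, 51, 58, 63, 65, 75, 86, 90, 92, 96}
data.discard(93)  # {6, 51, 58, 63, 65, 75, 86, 90, 92, 96}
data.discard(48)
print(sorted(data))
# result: [6, 51, 58, 63, 65, 75, 86, 90, 92, 96]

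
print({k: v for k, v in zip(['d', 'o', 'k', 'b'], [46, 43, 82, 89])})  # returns {'d': 46, 'o': 43, 'k': 82, 'b': 89}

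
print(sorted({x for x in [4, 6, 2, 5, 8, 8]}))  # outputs [2, 4, 5, 6, 8]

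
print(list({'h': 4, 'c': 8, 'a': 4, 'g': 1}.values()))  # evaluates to [4, 8, 4, 1]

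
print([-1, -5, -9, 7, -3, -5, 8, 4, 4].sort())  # None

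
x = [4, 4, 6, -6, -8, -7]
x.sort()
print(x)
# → [-8, -7, -6, 4, 4, 6]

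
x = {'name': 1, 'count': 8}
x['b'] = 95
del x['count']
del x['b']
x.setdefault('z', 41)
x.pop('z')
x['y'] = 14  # {'name': 1, 'y': 14}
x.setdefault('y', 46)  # 14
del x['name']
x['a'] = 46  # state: {'y': 14, 'a': 46}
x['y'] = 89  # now {'y': 89, 'a': 46}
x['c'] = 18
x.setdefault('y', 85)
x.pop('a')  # 46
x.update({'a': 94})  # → {'y': 89, 'c': 18, 'a': 94}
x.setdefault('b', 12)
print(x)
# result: {'y': 89, 'c': 18, 'a': 94, 'b': 12}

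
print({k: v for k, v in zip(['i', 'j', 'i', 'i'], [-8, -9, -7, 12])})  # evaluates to {'i': 12, 'j': -9}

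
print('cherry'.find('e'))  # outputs 2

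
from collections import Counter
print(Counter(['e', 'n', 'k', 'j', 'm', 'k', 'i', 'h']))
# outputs Counter({'k': 2, 'e': 1, 'n': 1, 'j': 1, 'm': 1, 'i': 1, 'h': 1})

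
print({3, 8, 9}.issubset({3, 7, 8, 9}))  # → True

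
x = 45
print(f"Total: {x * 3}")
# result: Total: 135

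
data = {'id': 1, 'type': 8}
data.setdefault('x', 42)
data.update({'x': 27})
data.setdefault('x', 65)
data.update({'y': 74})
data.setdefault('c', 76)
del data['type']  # {'id': 1, 'x': 27, 'y': 74, 'c': 76}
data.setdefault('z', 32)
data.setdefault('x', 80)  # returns 27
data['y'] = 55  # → {'id': 1, 'x': 27, 'y': 55, 'c': 76, 'z': 32}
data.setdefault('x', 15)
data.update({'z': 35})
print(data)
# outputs {'id': 1, 'x': 27, 'y': 55, 'c': 76, 'z': 35}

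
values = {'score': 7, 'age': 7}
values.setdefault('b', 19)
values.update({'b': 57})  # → {'score': 7, 'age': 7, 'b': 57}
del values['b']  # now {'score': 7, 'age': 7}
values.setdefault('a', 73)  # 73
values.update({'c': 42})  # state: {'score': 7, 'age': 7, 'a': 73, 'c': 42}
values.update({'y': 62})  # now {'score': 7, 'age': 7, 'a': 73, 'c': 42, 'y': 62}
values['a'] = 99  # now {'score': 7, 'age': 7, 'a': 99, 'c': 42, 'y': 62}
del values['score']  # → {'age': 7, 'a': 99, 'c': 42, 'y': 62}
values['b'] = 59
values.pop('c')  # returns 42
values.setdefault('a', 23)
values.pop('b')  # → 59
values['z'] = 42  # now {'age': 7, 'a': 99, 'y': 62, 'z': 42}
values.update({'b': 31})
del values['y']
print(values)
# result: {'age': 7, 'a': 99, 'z': 42, 'b': 31}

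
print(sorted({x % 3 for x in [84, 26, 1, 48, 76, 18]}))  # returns [0, 1, 2]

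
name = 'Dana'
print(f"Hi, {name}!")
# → Hi, Dana!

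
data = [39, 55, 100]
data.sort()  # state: [39, 55, 100]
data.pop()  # 100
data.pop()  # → 55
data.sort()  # [39]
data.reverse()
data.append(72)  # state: [39, 72]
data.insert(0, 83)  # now [83, 39, 72]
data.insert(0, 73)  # [73, 83, 39, 72]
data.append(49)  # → [73, 83, 39, 72, 49]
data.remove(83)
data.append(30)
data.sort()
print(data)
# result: [30, 39, 49, 72, 73]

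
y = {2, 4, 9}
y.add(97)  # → {2, 4, 9, 97}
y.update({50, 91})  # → {2, 4, 9, 50, 91, 97}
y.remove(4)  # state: {2, 9, 50, 91, 97}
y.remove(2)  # {9, 50, 91, 97}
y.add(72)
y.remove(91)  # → {9, 50, 72, 97}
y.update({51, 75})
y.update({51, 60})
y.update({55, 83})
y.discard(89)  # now {9, 50, 51, 55, 60, 72, 75, 83, 97}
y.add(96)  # {9, 50, 51, 55, 60, 72, 75, 83, 96, 97}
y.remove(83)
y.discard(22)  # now {9, 50, 51, 55, 60, 72, 75, 96, 97}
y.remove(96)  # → {9, 50, 51, 55, 60, 72, 75, 97}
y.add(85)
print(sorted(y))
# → [9, 50, 51, 55, 60, 72, 75, 85, 97]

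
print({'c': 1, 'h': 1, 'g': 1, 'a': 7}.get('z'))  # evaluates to None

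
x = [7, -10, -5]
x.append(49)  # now [7, -10, -5, 49]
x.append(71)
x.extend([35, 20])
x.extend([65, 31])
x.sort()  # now [-10, -5, 7, 20, 31, 35, 49, 65, 71]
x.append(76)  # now [-10, -5, 7, 20, 31, 35, 49, 65, 71, 76]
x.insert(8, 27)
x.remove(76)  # [-10, -5, 7, 20, 31, 35, 49, 65, 27, 71]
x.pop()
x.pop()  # 27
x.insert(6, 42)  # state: [-10, -5, 7, 20, 31, 35, 42, 49, 65]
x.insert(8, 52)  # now [-10, -5, 7, 20, 31, 35, 42, 49, 52, 65]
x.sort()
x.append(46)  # [-10, -5, 7, 20, 31, 35, 42, 49, 52, 65, 46]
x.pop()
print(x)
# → [-10, -5, 7, 20, 31, 35, 42, 49, 52, 65]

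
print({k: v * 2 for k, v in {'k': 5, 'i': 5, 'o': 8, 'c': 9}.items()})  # {'k': 10, 'i': 10, 'o': 16, 'c': 18}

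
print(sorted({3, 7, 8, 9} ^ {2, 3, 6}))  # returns [2, 6, 7, 8, 9]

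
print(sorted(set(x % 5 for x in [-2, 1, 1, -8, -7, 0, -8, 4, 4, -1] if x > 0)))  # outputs [1, 4]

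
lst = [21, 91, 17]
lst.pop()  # 17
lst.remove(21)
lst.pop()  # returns 91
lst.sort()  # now []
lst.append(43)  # [43]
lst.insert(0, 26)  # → [26, 43]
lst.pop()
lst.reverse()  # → [26]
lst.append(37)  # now [26, 37]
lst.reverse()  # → [37, 26]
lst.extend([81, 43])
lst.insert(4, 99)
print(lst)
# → [37, 26, 81, 43, 99]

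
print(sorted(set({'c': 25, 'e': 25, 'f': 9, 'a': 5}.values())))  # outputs [5, 9, 25]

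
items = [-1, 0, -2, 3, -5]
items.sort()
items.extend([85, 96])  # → [-5, -2, -1, 0, 3, 85, 96]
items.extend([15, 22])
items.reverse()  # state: [22, 15, 96, 85, 3, 0, -1, -2, -5]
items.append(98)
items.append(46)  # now [22, 15, 96, 85, 3, 0, -1, -2, -5, 98, 46]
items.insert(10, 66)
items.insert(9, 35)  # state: [22, 15, 96, 85, 3, 0, -1, -2, -5, 35, 98, 66, 46]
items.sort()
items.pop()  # 98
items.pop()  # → 96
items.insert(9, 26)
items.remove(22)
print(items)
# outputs [-5, -2, -1, 0, 3, 15, 35, 46, 26, 66, 85]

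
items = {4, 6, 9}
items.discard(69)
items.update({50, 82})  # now {4, 6, 9, 50, 82}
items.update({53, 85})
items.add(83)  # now {4, 6, 9, 50, 53, 82, 83, 85}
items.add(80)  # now {4, 6, 9, 50, 53, 80, 82, 83, 85}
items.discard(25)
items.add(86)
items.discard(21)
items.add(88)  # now {4, 6, 9, 50, 53, 80, 82, 83, 85, 86, 88}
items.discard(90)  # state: {4, 6, 9, 50, 53, 80, 82, 83, 85, 86, 88}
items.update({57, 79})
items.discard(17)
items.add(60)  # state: {4, 6, 9, 50, 53, 57, 60, 79, 80, 82, 83, 85, 86, 88}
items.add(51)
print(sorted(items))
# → [4, 6, 9, 50, 51, 53, 57, 60, 79, 80, 82, 83, 85, 86, 88]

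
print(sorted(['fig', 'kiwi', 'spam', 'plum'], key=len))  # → ['fig', 'kiwi', 'spam', 'plum']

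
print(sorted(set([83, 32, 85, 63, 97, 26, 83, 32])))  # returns [26, 32, 63, 83, 85, 97]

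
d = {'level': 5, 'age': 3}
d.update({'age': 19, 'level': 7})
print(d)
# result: {'level': 7, 'age': 19}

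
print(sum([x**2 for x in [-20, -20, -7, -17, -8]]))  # 1202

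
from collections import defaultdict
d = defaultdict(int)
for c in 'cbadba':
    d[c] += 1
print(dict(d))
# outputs {'c': 1, 'b': 2, 'a': 2, 'd': 1}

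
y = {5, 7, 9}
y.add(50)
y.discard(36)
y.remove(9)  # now {5, 7, 50}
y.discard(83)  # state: {5, 7, 50}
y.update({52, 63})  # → {5, 7, 50, 52, 63}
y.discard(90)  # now {5, 7, 50, 52, 63}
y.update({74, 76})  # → {5, 7, 50, 52, 63, 74, 76}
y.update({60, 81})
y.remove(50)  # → {5, 7, 52, 60, 63, 74, 76, 81}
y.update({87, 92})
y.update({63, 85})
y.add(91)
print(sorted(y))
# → [5, 7, 52, 60, 63, 74, 76, 81, 85, 87, 91, 92]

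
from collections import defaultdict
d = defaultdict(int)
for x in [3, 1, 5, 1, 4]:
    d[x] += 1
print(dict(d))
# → {3: 1, 1: 2, 5: 1, 4: 1}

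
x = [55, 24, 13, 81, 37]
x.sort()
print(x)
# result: [13, 24, 37, 55, 81]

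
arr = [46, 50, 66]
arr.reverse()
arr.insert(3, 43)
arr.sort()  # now [43, 46, 50, 66]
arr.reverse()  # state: [66, 50, 46, 43]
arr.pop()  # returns 43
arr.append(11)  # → [66, 50, 46, 11]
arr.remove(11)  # [66, 50, 46]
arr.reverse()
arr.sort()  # [46, 50, 66]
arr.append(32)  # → [46, 50, 66, 32]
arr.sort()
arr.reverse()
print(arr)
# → [66, 50, 46, 32]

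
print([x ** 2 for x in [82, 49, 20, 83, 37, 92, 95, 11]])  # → [6724, 2401, 400, 6889, 1369, 8464, 9025, 121]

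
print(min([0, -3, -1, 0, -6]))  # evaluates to -6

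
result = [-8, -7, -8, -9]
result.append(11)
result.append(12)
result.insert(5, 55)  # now [-8, -7, -8, -9, 11, 55, 12]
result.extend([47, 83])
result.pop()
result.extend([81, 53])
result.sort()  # [-9, -8, -8, -7, 11, 12, 47, 53, 55, 81]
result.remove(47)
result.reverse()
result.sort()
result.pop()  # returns 81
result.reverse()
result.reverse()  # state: [-9, -8, -8, -7, 11, 12, 53, 55]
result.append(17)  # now [-9, -8, -8, -7, 11, 12, 53, 55, 17]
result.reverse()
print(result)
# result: [17, 55, 53, 12, 11, -7, -8, -8, -9]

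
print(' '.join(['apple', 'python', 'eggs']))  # apple python eggs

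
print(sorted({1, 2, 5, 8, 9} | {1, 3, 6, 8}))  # [1, 2, 3, 5, 6, 8, 9]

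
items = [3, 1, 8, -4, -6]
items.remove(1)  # [3, 8, -4, -6]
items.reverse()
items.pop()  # 3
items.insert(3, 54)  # [-6, -4, 8, 54]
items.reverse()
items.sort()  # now [-6, -4, 8, 54]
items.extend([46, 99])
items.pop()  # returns 99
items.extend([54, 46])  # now [-6, -4, 8, 54, 46, 54, 46]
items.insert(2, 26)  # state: [-6, -4, 26, 8, 54, 46, 54, 46]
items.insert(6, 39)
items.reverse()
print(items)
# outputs [46, 54, 39, 46, 54, 8, 26, -4, -6]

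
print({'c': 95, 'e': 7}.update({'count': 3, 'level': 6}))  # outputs None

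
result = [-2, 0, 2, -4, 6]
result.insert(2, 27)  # [-2, 0, 27, 2, -4, 6]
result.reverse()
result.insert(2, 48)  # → [6, -4, 48, 2, 27, 0, -2]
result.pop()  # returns -2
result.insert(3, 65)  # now [6, -4, 48, 65, 2, 27, 0]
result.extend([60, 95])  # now [6, -4, 48, 65, 2, 27, 0, 60, 95]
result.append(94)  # [6, -4, 48, 65, 2, 27, 0, 60, 95, 94]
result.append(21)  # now [6, -4, 48, 65, 2, 27, 0, 60, 95, 94, 21]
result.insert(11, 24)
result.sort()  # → [-4, 0, 2, 6, 21, 24, 27, 48, 60, 65, 94, 95]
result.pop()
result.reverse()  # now [94, 65, 60, 48, 27, 24, 21, 6, 2, 0, -4]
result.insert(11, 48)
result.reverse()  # [48, -4, 0, 2, 6, 21, 24, 27, 48, 60, 65, 94]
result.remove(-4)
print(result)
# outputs [48, 0, 2, 6, 21, 24, 27, 48, 60, 65, 94]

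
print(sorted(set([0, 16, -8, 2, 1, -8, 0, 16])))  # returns [-8, 0, 1, 2, 16]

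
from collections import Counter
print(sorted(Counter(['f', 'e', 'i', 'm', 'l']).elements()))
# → ['e', 'f', 'i', 'l', 'm']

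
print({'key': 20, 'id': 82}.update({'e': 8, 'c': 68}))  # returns None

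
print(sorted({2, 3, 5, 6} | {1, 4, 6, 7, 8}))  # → [1, 2, 3, 4, 5, 6, 7, 8]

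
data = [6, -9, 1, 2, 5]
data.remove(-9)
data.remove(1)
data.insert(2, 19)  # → [6, 2, 19, 5]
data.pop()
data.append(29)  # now [6, 2, 19, 29]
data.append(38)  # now [6, 2, 19, 29, 38]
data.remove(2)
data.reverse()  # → [38, 29, 19, 6]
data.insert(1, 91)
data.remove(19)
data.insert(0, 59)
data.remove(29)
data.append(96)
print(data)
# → [59, 38, 91, 6, 96]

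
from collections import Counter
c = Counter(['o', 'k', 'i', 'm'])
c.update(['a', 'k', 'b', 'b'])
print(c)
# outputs Counter({'k': 2, 'b': 2, 'o': 1, 'i': 1, 'm': 1, 'a': 1})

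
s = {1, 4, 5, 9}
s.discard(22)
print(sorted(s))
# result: [1, 4, 5, 9]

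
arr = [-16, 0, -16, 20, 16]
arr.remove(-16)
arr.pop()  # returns 16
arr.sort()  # [-16, 0, 20]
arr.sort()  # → [-16, 0, 20]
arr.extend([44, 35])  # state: [-16, 0, 20, 44, 35]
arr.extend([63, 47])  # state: [-16, 0, 20, 44, 35, 63, 47]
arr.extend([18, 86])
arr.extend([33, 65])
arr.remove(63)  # [-16, 0, 20, 44, 35, 47, 18, 86, 33, 65]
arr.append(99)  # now [-16, 0, 20, 44, 35, 47, 18, 86, 33, 65, 99]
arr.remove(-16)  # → [0, 20, 44, 35, 47, 18, 86, 33, 65, 99]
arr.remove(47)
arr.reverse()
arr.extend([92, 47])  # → [99, 65, 33, 86, 18, 35, 44, 20, 0, 92, 47]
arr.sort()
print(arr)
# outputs [0, 18, 20, 33, 35, 44, 47, 65, 86, 92, 99]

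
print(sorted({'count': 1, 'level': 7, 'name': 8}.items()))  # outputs [('count', 1), ('level', 7), ('name', 8)]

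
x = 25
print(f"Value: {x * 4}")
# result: Value: 100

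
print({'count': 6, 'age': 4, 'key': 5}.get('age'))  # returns 4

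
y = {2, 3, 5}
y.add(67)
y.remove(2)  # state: {3, 5, 67}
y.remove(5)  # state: {3, 67}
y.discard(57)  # {3, 67}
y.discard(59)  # {3, 67}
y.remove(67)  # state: {3}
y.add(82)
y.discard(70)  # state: {3, 82}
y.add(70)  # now {3, 70, 82}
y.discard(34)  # {3, 70, 82}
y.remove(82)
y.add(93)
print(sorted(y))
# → [3, 70, 93]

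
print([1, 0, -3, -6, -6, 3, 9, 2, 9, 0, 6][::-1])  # [6, 0, 9, 2, 9, 3, -6, -6, -3, 0, 1]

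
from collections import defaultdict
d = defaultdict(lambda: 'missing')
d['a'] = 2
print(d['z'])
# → missing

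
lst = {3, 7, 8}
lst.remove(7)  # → {3, 8}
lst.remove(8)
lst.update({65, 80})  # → {3, 65, 80}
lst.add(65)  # {3, 65, 80}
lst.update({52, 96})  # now {3, 52, 65, 80, 96}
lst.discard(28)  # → {3, 52, 65, 80, 96}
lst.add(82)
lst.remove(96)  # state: {3, 52, 65, 80, 82}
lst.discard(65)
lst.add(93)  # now {3, 52, 80, 82, 93}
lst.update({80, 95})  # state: {3, 52, 80, 82, 93, 95}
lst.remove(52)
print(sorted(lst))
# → [3, 80, 82, 93, 95]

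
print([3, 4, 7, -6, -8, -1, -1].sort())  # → None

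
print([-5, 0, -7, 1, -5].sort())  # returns None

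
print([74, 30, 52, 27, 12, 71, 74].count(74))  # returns 2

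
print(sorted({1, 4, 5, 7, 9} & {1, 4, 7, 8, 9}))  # [1, 4, 7, 9]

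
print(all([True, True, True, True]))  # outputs True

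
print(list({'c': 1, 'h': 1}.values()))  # [1, 1]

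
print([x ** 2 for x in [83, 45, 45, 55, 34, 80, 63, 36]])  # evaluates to [6889, 2025, 2025, 3025, 1156, 6400, 3969, 1296]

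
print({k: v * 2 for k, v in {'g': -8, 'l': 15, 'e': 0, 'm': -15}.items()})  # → {'g': -16, 'l': 30, 'e': 0, 'm': -30}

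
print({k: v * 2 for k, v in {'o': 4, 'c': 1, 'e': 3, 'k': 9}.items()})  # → {'o': 8, 'c': 2, 'e': 6, 'k': 18}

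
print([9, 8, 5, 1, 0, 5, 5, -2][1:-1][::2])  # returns [8, 1, 5]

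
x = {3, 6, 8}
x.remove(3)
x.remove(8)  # {6}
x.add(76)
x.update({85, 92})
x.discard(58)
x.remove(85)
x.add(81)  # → {6, 76, 81, 92}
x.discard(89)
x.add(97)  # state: {6, 76, 81, 92, 97}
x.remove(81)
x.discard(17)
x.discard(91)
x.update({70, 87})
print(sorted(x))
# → [6, 70, 76, 87, 92, 97]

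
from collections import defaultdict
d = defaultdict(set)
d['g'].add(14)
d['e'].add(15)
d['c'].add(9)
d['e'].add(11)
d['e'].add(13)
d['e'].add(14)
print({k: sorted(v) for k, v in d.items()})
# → {'g': [14], 'e': [11, 13, 14, 15], 'c': [9]}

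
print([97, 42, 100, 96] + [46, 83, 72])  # [97, 42, 100, 96, 46, 83, 72]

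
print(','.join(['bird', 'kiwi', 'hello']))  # bird,kiwi,hello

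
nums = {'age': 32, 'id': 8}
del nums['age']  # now {'id': 8}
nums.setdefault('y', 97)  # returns 97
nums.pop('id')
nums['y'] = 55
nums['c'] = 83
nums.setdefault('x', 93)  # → 93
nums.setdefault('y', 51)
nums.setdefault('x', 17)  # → 93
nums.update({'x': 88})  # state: {'y': 55, 'c': 83, 'x': 88}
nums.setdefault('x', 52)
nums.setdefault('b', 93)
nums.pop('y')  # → 55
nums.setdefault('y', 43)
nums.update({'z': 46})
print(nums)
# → {'c': 83, 'x': 88, 'b': 93, 'y': 43, 'z': 46}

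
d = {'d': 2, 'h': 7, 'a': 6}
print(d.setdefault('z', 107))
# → 107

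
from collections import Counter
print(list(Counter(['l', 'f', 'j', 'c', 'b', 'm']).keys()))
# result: ['l', 'f', 'j', 'c', 'b', 'm']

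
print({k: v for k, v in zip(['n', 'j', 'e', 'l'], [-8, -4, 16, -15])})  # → {'n': -8, 'j': -4, 'e': 16, 'l': -15}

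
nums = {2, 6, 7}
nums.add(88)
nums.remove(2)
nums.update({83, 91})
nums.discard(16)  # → {6, 7, 83, 88, 91}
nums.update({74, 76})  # {6, 7, 74, 76, 83, 88, 91}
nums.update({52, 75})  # {6, 7, 52, 74, 75, 76, 83, 88, 91}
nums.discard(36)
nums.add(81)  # {6, 7, 52, 74, 75, 76, 81, 83, 88, 91}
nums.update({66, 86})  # {6, 7, 52, 66, 74, 75, 76, 81, 83, 86, 88, 91}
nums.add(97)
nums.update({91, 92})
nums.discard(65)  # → {6, 7, 52, 66, 74, 75, 76, 81, 83, 86, 88, 91, 92, 97}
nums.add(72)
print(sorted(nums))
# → [6, 7, 52, 66, 72, 74, 75, 76, 81, 83, 86, 88, 91, 92, 97]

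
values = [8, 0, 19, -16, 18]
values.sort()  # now [-16, 0, 8, 18, 19]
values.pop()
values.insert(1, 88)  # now [-16, 88, 0, 8, 18]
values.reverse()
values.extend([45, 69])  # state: [18, 8, 0, 88, -16, 45, 69]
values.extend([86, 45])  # [18, 8, 0, 88, -16, 45, 69, 86, 45]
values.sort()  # [-16, 0, 8, 18, 45, 45, 69, 86, 88]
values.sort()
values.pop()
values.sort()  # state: [-16, 0, 8, 18, 45, 45, 69, 86]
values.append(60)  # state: [-16, 0, 8, 18, 45, 45, 69, 86, 60]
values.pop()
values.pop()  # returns 86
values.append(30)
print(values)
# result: [-16, 0, 8, 18, 45, 45, 69, 30]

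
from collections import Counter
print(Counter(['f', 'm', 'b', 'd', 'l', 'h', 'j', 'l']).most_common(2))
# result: [('l', 2), ('f', 1)]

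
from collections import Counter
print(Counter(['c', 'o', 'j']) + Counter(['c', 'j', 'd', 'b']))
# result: Counter({'c': 2, 'j': 2, 'o': 1, 'd': 1, 'b': 1})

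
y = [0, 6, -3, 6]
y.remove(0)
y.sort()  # [-3, 6, 6]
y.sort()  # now [-3, 6, 6]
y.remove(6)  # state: [-3, 6]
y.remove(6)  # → [-3]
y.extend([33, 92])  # [-3, 33, 92]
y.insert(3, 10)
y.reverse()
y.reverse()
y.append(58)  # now [-3, 33, 92, 10, 58]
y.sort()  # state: [-3, 10, 33, 58, 92]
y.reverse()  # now [92, 58, 33, 10, -3]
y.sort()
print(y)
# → [-3, 10, 33, 58, 92]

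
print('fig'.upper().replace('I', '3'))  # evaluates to F3G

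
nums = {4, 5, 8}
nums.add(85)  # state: {4, 5, 8, 85}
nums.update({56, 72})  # {4, 5, 8, 56, 72, 85}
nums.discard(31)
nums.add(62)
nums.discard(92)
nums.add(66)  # {4, 5, 8, 56, 62, 66, 72, 85}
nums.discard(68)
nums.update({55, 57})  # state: {4, 5, 8, 55, 56, 57, 62, 66, 72, 85}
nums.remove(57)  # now {4, 5, 8, 55, 56, 62, 66, 72, 85}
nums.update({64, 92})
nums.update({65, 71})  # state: {4, 5, 8, 55, 56, 62, 64, 65, 66, 71, 72, 85, 92}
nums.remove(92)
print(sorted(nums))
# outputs [4, 5, 8, 55, 56, 62, 64, 65, 66, 71, 72, 85]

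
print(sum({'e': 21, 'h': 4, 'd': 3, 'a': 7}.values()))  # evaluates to 35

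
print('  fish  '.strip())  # fish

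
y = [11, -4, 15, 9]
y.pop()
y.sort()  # [-4, 11, 15]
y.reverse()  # [15, 11, -4]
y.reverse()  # [-4, 11, 15]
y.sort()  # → [-4, 11, 15]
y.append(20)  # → [-4, 11, 15, 20]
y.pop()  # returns 20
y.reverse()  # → [15, 11, -4]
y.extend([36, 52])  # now [15, 11, -4, 36, 52]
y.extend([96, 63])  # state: [15, 11, -4, 36, 52, 96, 63]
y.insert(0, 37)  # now [37, 15, 11, -4, 36, 52, 96, 63]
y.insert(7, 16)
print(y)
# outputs [37, 15, 11, -4, 36, 52, 96, 16, 63]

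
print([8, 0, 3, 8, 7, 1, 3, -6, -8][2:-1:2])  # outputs [3, 7, 3]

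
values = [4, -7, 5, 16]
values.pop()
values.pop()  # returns 5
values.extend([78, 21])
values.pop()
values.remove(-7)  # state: [4, 78]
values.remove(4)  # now [78]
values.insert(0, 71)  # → [71, 78]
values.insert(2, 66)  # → [71, 78, 66]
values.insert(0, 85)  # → [85, 71, 78, 66]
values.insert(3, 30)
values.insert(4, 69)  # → [85, 71, 78, 30, 69, 66]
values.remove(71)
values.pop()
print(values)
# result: [85, 78, 30, 69]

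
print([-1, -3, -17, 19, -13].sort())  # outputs None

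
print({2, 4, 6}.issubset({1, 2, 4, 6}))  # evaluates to True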